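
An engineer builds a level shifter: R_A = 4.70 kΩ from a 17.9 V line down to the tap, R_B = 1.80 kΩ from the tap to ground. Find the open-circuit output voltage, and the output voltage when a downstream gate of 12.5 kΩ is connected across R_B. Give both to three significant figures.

Open-circuit: V = 17.9 × 1.80/(4.70 + 1.80) = 4.96 V.
With the load, R_B becomes R_B‖R_L = 1.573 kΩ, so V = 17.9 × 1.573/6.273 = 4.49 V.

Unloaded: 4.96 V; loaded: 4.49 V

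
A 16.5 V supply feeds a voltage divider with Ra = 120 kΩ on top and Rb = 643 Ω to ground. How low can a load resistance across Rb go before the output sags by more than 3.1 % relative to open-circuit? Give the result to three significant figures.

R_L(min) ≈ 20.0 kΩ

Output resistance R_th = Ra‖Rb = (120000 × 643)/120600 = 639.6 Ω.
The fractional drop is R_th/(R_th + R_L); requiring this ≤ 0.0310 gives R_L ≥ R_th(1/0.0310 − 1) = 639.6 × 31.26 = 20.0 kΩ.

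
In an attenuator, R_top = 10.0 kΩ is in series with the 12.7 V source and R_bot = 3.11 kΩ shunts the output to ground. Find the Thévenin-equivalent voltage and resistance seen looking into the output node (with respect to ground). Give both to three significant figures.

V_th = 3.01 V, R_th = 2.37 kΩ

V_th is the open-circuit tap voltage: 12.7 × 3.11/(10.0 + 3.11) = 3.01 V.
With the supply zeroed, R_top and R_bot appear in parallel from the tap: R_th = R_top‖R_bot = (10.0 × 3.11)/13.11 = 2.37 kΩ.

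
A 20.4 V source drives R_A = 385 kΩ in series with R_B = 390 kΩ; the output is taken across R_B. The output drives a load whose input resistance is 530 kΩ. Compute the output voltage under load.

The load sits in parallel with R_B: R_B‖R_L = (390 × 530) / (390 + 530) = 224.7 kΩ.
V_out = 20.4 × 224.7 / (385 + 224.7) = 20.4 × 224.7/609.7 = 7.52 V.

V_out ≈ 7.52 V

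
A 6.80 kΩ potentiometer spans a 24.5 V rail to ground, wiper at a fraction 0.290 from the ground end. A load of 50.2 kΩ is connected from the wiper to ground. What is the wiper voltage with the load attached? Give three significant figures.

The wiper splits the pot into (1−α)R = 4.828 kΩ above and αR = 1.972 kΩ below.
Lower section ‖ load = 1.897 kΩ.
V_wiper = 24.5 × 1.897/(4.828 + 1.897) = 6.91 V.

V ≈ 6.91 V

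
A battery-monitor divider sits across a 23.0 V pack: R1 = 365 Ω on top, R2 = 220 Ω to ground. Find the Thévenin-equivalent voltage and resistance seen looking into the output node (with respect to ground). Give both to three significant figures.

V_th = 8.65 V, R_th = 137 Ω

V_th is the open-circuit tap voltage: 23.0 × 220/(365 + 220) = 8.65 V.
With the supply zeroed, R1 and R2 appear in parallel from the tap: R_th = R1‖R2 = (365 × 220)/585.0 = 137 Ω.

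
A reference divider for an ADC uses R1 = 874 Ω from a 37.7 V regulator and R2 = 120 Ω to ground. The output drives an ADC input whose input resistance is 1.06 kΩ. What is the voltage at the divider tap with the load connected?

The load sits in parallel with R2: R2‖R_L = (120 × 1060) / (120 + 1060) = 107.8 Ω.
V_out = 37.7 × 107.8 / (874 + 107.8) = 37.7 × 107.8/981.8 = 4.14 V.

V_out ≈ 4.14 V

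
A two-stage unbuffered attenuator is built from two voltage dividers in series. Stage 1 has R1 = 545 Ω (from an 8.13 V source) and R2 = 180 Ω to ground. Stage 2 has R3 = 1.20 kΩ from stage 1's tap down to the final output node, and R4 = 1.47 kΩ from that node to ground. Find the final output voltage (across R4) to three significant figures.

V_out ≈ 1.06 V

Stage 2 presents R3+R4 = 2670 Ω as a load on stage 1's tap.
Stage 1's lower leg becomes R2‖(R3+R4) = 168.6 Ω, so V_mid = 8.13 × 168.6/713.6 = 1.921 V.
Stage 2 is itself unloaded: V_out = V_mid × R4/(R3+R4) = 1.921 × 1470/2670 = 1.06 V.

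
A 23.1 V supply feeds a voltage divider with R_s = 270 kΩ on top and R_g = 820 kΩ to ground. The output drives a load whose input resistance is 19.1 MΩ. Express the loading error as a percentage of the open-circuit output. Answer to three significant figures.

The divider's output (Thévenin) resistance is R_s‖R_g = 203.1 kΩ.
Fractional drop under load = R_th/(R_th + R_L) = 203.1 / (203.1 + 19100) = 0.01052.
So the output falls by 1.05 %.

1.05 %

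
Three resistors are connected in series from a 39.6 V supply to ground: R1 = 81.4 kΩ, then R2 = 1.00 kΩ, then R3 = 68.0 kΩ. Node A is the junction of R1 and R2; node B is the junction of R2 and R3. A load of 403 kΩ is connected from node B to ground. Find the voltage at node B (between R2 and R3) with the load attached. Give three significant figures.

V ≈ 16.4 V

At node B, R3 is in parallel with the load: R3‖R_L = 58.18 kΩ.
Below node A the resistance is R2 + (R3‖R_L) = 59.18 kΩ, so V_A = 39.6 × 59.18/140.6 = 16.67 V.
Then V_B = V_A × (R3‖R_L)/(R2 + R3‖R_L) = 16.67 × 58.18/59.18 = 16.4 V.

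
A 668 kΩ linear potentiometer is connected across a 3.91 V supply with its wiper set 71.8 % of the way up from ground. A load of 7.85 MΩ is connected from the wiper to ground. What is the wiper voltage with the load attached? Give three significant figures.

V ≈ 2.76 V

The wiper splits the pot into (1−α)R = 188.4 kΩ above and αR = 479.6 kΩ below.
Lower section ‖ load = 452.0 kΩ.
V_wiper = 3.91 × 452.0/(188.4 + 452.0) = 2.76 V.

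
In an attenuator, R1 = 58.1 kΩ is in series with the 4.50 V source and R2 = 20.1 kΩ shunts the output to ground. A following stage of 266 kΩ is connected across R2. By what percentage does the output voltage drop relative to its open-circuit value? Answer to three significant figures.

The divider's output (Thévenin) resistance is R1‖R2 = 14.93 kΩ.
Fractional drop under load = R_th/(R_th + R_L) = 14.93 / (14.93 + 266) = 0.05316.
So the output falls by 5.32 %.

5.32 %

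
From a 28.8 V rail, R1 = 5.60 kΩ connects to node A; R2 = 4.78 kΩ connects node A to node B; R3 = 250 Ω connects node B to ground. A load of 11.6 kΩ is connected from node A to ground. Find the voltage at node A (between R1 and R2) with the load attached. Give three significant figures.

V ≈ 11.1 V

Below node A the series string R2+R3 = 5030 Ω sits in parallel with the 11600 Ω load: 3509 Ω.
V_A = 28.8 × 3509/(5600 + 3509) = 11.1 V.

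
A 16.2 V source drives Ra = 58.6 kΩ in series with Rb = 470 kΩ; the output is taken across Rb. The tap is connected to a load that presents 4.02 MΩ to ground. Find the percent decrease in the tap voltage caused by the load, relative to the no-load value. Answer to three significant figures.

The divider's output (Thévenin) resistance is Ra‖Rb = 52.10 kΩ.
Fractional drop under load = R_th/(R_th + R_L) = 52.10 / (52.10 + 4020) = 0.01280.
So the output falls by 1.28 %.

1.28 %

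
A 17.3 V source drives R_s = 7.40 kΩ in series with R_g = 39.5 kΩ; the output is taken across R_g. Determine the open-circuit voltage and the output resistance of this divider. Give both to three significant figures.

V_th is the open-circuit tap voltage: 17.3 × 39.5/(7.40 + 39.5) = 14.6 V.
With the supply zeroed, R_s and R_g appear in parallel from the tap: R_th = R_s‖R_g = (7.40 × 39.5)/46.90 = 6.23 kΩ.

V_th = 14.6 V, R_th = 6.23 kΩ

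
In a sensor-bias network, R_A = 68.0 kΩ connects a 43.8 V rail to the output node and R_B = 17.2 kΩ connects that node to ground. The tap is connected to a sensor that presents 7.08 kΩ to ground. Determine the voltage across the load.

The load sits in parallel with R_B: R_B‖R_L = (17.2 × 7.08) / (17.2 + 7.08) = 5.015 kΩ.
V_out = 43.8 × 5.015 / (68.0 + 5.015) = 43.8 × 5.015/73.02 = 3.01 V.

V_out ≈ 3.01 V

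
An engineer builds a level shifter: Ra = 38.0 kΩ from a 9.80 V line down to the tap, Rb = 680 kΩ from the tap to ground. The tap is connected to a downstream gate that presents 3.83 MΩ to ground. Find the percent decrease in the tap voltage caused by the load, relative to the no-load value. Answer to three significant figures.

0.931 %

The divider's output (Thévenin) resistance is Ra‖Rb = 35.99 kΩ.
Fractional drop under load = R_th/(R_th + R_L) = 35.99 / (35.99 + 3830) = 0.009309.
So the output falls by 0.931 %.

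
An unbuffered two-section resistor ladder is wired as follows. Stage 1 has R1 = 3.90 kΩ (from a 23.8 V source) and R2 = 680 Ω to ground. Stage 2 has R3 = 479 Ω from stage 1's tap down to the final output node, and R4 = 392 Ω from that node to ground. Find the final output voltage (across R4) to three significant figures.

Stage 2 presents R3+R4 = 871.0 Ω as a load on stage 1's tap.
Stage 1's lower leg becomes R2‖(R3+R4) = 381.9 Ω, so V_mid = 23.8 × 381.9/4282 = 2.123 V.
Stage 2 is itself unloaded: V_out = V_mid × R4/(R3+R4) = 2.123 × 392/871.0 = 0.955 V.

V_out ≈ 0.955 V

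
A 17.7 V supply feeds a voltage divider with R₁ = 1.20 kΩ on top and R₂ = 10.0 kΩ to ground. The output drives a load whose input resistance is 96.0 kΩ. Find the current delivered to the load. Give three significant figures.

I_L ≈ 0.163 mA

R₂‖R_L = 9.057 kΩ; V_out = 17.7 × 9.057/10.26 = 15.63 V.
I_L = V_out / R_L = 15.63 / 96.0 kΩ = 0.163 mA.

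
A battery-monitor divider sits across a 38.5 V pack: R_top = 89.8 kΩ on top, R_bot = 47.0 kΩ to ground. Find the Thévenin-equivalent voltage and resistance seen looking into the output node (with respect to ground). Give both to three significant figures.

V_th is the open-circuit tap voltage: 38.5 × 47.0/(89.8 + 47.0) = 13.2 V.
With the supply zeroed, R_top and R_bot appear in parallel from the tap: R_th = R_top‖R_bot = (89.8 × 47.0)/136.8 = 30.9 kΩ.

V_th = 13.2 V, R_th = 30.9 kΩ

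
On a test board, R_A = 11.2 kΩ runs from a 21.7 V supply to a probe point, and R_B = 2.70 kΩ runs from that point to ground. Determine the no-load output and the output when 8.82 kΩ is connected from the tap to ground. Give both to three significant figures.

Unloaded: 4.22 V; loaded: 3.38 V

Open-circuit: V = 21.7 × 2.70/(11.2 + 2.70) = 4.22 V.
With the load, R_B becomes R_B‖R_L = 2.067 kΩ, so V = 21.7 × 2.067/13.27 = 3.38 V.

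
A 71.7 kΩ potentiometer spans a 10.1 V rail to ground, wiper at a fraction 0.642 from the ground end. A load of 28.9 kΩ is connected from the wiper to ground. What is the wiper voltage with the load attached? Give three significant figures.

V ≈ 4.13 V

The wiper splits the pot into (1−α)R = 25.67 kΩ above and αR = 46.03 kΩ below.
Lower section ‖ load = 17.75 kΩ.
V_wiper = 10.1 × 17.75/(25.67 + 17.75) = 4.13 V.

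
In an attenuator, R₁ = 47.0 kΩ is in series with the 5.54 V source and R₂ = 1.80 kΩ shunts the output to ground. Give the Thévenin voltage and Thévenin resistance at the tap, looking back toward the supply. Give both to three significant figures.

V_th is the open-circuit tap voltage: 5.54 × 1.80/(47.0 + 1.80) = 0.204 V.
With the supply zeroed, R₁ and R₂ appear in parallel from the tap: R_th = R₁‖R₂ = (47.0 × 1.80)/48.80 = 1.73 kΩ.

V_th = 0.204 V, R_th = 1.73 kΩ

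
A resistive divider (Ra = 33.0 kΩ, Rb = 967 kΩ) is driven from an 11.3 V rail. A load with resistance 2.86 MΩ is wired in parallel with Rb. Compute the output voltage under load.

The load sits in parallel with Rb: Rb‖R_L = (967 × 2860) / (967 + 2860) = 722.7 kΩ.
V_out = 11.3 × 722.7 / (33.0 + 722.7) = 11.3 × 722.7/755.7 = 10.8 V.
(Unloaded it would have been 10.9 V.)

V_out ≈ 10.8 V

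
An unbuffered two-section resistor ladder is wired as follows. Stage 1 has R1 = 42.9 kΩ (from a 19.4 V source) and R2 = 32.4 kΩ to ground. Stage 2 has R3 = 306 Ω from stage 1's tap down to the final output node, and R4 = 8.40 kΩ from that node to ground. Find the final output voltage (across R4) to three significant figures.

Stage 2 presents R3+R4 = 8706 Ω as a load on stage 1's tap.
Stage 1's lower leg becomes R2‖(R3+R4) = 6862 Ω, so V_mid = 19.4 × 6862/49760 = 2.675 V.
Stage 2 is itself unloaded: V_out = V_mid × R4/(R3+R4) = 2.675 × 8400/8706 = 2.58 V.

V_out ≈ 2.58 V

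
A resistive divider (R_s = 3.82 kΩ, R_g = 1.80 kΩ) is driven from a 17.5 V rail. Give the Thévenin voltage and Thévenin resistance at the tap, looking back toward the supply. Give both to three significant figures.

V_th = 5.60 V, R_th = 1.22 kΩ

V_th is the open-circuit tap voltage: 17.5 × 1.80/(3.82 + 1.80) = 5.60 V.
With the supply zeroed, R_s and R_g appear in parallel from the tap: R_th = R_s‖R_g = (3.82 × 1.80)/5.620 = 1.22 kΩ.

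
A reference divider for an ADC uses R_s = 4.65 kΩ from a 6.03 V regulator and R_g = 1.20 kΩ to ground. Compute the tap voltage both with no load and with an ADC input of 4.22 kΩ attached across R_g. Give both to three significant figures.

Open-circuit: V = 6.03 × 1.20/(4.65 + 1.20) = 1.24 V.
With the load, R_g becomes R_g‖R_L = 0.9343 kΩ, so V = 6.03 × 0.9343/5.584 = 1.01 V.

Unloaded: 1.24 V; loaded: 1.01 V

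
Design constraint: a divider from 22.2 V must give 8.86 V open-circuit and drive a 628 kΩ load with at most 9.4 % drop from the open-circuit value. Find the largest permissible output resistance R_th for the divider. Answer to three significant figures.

R_th ≤ 65.2 kΩ

Loading drop = R_th/(R_th + R_L) ≤ 0.0940, so R_th ≤ R_L · ε/(1−ε) = 628 kΩ × 0.0940/0.9060 = 65.2 kΩ.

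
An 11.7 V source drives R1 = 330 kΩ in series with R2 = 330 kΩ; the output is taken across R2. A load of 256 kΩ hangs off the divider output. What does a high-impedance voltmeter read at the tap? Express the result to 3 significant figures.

V_out ≈ 3.56 V

The load sits in parallel with R2: R2‖R_L = (330 × 256) / (330 + 256) = 144.2 kΩ.
V_out = 11.7 × 144.2 / (330 + 144.2) = 11.7 × 144.2/474.2 = 3.56 V.
(Unloaded it would have been 5.85 V.)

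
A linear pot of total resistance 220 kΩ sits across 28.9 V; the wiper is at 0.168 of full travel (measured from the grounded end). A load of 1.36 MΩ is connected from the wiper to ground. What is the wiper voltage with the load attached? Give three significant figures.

V ≈ 4.75 V

The wiper splits the pot into (1−α)R = 183.0 kΩ above and αR = 36.96 kΩ below.
Lower section ‖ load = 35.98 kΩ.
V_wiper = 28.9 × 35.98/(183.0 + 35.98) = 4.75 V.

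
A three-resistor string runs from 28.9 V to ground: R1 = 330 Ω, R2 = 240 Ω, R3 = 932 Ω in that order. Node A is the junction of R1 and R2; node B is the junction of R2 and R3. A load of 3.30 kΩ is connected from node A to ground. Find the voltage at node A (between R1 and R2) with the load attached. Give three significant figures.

Below node A the series string R2+R3 = 1172 Ω sits in parallel with the 3300 Ω load: 864.8 Ω.
V_A = 28.9 × 864.8/(330 + 864.8) = 20.9 V.

V ≈ 20.9 V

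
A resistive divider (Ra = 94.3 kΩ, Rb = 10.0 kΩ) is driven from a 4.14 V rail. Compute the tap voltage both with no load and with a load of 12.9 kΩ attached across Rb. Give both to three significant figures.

Open-circuit: V = 4.14 × 10.0/(94.3 + 10.0) = 0.397 V.
With the load, Rb becomes Rb‖R_L = 5.633 kΩ, so V = 4.14 × 5.633/99.93 = 0.233 V.

Unloaded: 0.397 V; loaded: 0.233 V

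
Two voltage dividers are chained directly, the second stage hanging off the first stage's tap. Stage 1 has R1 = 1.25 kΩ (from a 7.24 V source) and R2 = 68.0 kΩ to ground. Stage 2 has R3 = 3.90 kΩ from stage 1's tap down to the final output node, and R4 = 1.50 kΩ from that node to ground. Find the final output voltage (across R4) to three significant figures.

V_out ≈ 1.61 V

Stage 2 presents R3+R4 = 5.400 kΩ as a load on stage 1's tap.
Stage 1's lower leg becomes R2‖(R3+R4) = 5.003 kΩ, so V_mid = 7.24 × 5.003/6.253 = 5.793 V.
Stage 2 is itself unloaded: V_out = V_mid × R4/(R3+R4) = 5.793 × 1.50/5.400 = 1.61 V.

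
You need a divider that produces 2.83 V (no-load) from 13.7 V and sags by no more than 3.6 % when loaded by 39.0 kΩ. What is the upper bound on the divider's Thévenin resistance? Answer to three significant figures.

Loading drop = R_th/(R_th + R_L) ≤ 0.0360, so R_th ≤ R_L · ε/(1−ε) = 39.0 kΩ × 0.0360/0.9640 = 1.46 kΩ.
(Any R1, R2 with R2/(R1+R2) = 0.207 and R1‖R2 ≤ 1.46 kΩ will meet the spec.)

R_th ≤ 1.46 kΩ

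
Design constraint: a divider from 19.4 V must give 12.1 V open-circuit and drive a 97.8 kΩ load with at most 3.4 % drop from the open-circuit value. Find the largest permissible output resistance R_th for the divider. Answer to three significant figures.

Loading drop = R_th/(R_th + R_L) ≤ 0.0340, so R_th ≤ R_L · ε/(1−ε) = 97.8 kΩ × 0.0340/0.9660 = 3.44 kΩ.

R_th ≤ 3.44 kΩ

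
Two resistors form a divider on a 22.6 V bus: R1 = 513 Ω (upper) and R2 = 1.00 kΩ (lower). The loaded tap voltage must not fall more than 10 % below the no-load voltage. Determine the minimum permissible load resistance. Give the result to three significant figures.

Output resistance R_th = R1‖R2 = (513 × 1000)/1513 = 339.1 Ω.
The fractional drop is R_th/(R_th + R_L); requiring this ≤ 0.100 gives R_L ≥ R_th(1/0.100 − 1) = 339.1 × 9.000 = 3.05 kΩ.

R_L(min) ≈ 3.05 kΩ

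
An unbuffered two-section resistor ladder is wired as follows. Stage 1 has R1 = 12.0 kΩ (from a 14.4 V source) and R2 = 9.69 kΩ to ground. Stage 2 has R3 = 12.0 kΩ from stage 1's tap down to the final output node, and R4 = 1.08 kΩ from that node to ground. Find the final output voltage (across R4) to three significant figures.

Stage 2 presents R3+R4 = 13.08 kΩ as a load on stage 1's tap.
Stage 1's lower leg becomes R2‖(R3+R4) = 5.566 kΩ, so V_mid = 14.4 × 5.566/17.57 = 4.563 V.
Stage 2 is itself unloaded: V_out = V_mid × R4/(R3+R4) = 4.563 × 1.08/13.08 = 0.377 V.

V_out ≈ 0.377 V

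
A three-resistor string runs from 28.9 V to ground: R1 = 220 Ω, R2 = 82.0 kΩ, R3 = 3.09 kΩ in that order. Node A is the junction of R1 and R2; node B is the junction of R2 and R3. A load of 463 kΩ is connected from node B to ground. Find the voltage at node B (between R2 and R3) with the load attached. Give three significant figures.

V ≈ 1.04 V

At node B, R3 is in parallel with the load: R3‖R_L = 3070 Ω.
Below node A the resistance is R2 + (R3‖R_L) = 85070 Ω, so V_A = 28.9 × 85070/85290 = 28.83 V.
Then V_B = V_A × (R3‖R_L)/(R2 + R3‖R_L) = 28.83 × 3070/85070 = 1.04 V.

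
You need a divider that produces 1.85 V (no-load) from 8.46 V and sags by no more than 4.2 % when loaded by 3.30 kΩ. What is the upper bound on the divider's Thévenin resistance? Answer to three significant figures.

R_th ≤ 145 Ω

Loading drop = R_th/(R_th + R_L) ≤ 0.0420, so R_th ≤ R_L · ε/(1−ε) = 3.30 kΩ × 0.0420/0.9580 = 145 Ω.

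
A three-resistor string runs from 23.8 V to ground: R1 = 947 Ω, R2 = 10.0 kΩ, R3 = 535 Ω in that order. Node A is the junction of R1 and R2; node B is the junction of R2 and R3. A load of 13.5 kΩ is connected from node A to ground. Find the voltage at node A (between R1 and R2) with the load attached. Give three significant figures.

V ≈ 20.5 V

Below node A the series string R2+R3 = 10540 Ω sits in parallel with the 13500 Ω load: 5917 Ω.
V_A = 23.8 × 5917/(947 + 5917) = 20.5 V.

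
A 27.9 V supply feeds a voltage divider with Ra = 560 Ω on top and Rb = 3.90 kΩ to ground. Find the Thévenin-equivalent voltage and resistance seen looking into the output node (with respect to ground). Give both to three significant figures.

V_th = 24.4 V, R_th = 490 Ω

V_th is the open-circuit tap voltage: 27.9 × 3900/(560 + 3900) = 24.4 V.
With the supply zeroed, Ra and Rb appear in parallel from the tap: R_th = Ra‖Rb = (560 × 3900)/4460 = 490 Ω.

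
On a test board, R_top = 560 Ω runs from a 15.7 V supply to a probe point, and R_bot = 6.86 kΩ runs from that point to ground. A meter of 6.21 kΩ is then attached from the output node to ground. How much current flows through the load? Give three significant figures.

I_L ≈ 2.16 mA

R_bot‖R_L = 3259 Ω; V_out = 15.7 × 3259/3819 = 13.40 V.
I_L = V_out / R_L = 13.40 / 6.21 kΩ = 2.16 mA.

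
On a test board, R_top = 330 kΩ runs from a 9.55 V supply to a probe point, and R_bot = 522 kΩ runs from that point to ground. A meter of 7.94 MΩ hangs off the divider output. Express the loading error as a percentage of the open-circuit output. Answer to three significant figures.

2.48 %

The divider's output (Thévenin) resistance is R_top‖R_bot = 202.2 kΩ.
Fractional drop under load = R_th/(R_th + R_L) = 202.2 / (202.2 + 7940) = 0.02483.
So the output falls by 2.48 %.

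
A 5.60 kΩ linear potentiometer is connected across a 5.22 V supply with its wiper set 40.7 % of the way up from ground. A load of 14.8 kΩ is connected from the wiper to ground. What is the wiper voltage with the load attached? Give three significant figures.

The wiper splits the pot into (1−α)R = 3.321 kΩ above and αR = 2.279 kΩ below.
Lower section ‖ load = 1.975 kΩ.
V_wiper = 5.22 × 1.975/(3.321 + 1.975) = 1.95 V.

V ≈ 1.95 V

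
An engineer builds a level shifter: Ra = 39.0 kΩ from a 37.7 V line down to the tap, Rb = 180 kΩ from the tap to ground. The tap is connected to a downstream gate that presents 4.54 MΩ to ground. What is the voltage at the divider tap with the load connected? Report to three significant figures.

V_out ≈ 30.8 V

The load sits in parallel with Rb: Rb‖R_L = (180 × 4540) / (180 + 4540) = 173.1 kΩ.
V_out = 37.7 × 173.1 / (39.0 + 173.1) = 37.7 × 173.1/212.1 = 30.8 V.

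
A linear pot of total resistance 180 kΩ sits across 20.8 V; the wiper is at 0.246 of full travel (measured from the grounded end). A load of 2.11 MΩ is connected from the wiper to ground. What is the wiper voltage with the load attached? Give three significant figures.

V ≈ 5.04 V

The wiper splits the pot into (1−α)R = 135.7 kΩ above and αR = 44.28 kΩ below.
Lower section ‖ load = 43.37 kΩ.
V_wiper = 20.8 × 43.37/(135.7 + 43.37) = 5.04 V.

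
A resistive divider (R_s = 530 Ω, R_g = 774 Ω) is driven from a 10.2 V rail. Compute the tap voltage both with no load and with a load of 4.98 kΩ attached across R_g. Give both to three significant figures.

Unloaded: 6.05 V; loaded: 5.69 V

Open-circuit: V = 10.2 × 774/(530 + 774) = 6.05 V.
With the load, R_g becomes R_g‖R_L = 669.9 Ω, so V = 10.2 × 669.9/1200 = 5.69 V.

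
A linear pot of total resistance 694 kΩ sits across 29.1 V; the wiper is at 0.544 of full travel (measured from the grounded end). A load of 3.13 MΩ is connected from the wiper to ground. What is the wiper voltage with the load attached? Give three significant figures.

V ≈ 15.0 V

The wiper splits the pot into (1−α)R = 316.5 kΩ above and αR = 377.5 kΩ below.
Lower section ‖ load = 336.9 kΩ.
V_wiper = 29.1 × 336.9/(316.5 + 336.9) = 15.0 V.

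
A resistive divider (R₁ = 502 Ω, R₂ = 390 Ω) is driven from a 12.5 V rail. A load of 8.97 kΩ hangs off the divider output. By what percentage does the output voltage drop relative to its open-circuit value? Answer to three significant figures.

The divider's output (Thévenin) resistance is R₁‖R₂ = 219.5 Ω.
Fractional drop under load = R_th/(R_th + R_L) = 219.5 / (219.5 + 8970) = 0.02388.
So the output falls by 2.39 %.

2.39 %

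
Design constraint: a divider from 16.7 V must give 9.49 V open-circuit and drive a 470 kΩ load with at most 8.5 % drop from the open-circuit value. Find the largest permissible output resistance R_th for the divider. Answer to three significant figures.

R_th ≤ 43.7 kΩ

Loading drop = R_th/(R_th + R_L) ≤ 0.0850, so R_th ≤ R_L · ε/(1−ε) = 470 kΩ × 0.0850/0.9150 = 43.7 kΩ.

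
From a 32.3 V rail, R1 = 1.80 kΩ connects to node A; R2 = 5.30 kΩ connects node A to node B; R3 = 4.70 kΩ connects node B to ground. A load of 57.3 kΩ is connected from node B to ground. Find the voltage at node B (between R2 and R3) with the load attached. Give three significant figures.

V ≈ 12.3 V

At node B, R3 is in parallel with the load: R3‖R_L = 4.344 kΩ.
Below node A the resistance is R2 + (R3‖R_L) = 9.644 kΩ, so V_A = 32.3 × 9.644/11.44 = 27.22 V.
Then V_B = V_A × (R3‖R_L)/(R2 + R3‖R_L) = 27.22 × 4.344/9.644 = 12.3 V.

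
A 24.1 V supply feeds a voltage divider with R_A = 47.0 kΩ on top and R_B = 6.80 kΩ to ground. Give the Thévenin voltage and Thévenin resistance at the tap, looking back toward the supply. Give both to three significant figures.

V_th is the open-circuit tap voltage: 24.1 × 6.80/(47.0 + 6.80) = 3.05 V.
With the supply zeroed, R_A and R_B appear in parallel from the tap: R_th = R_A‖R_B = (47.0 × 6.80)/53.80 = 5.94 kΩ.

V_th = 3.05 V, R_th = 5.94 kΩ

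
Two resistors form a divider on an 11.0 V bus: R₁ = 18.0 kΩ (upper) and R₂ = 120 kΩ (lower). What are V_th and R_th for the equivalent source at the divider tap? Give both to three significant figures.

V_th is the open-circuit tap voltage: 11.0 × 120/(18.0 + 120) = 9.57 V.
With the supply zeroed, R₁ and R₂ appear in parallel from the tap: R_th = R₁‖R₂ = (18.0 × 120)/138.0 = 15.7 kΩ.

V_th = 9.57 V, R_th = 15.7 kΩ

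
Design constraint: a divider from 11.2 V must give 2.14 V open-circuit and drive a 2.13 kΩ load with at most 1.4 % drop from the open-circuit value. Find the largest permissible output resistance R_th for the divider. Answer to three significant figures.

R_th ≤ 30.2 Ω

Loading drop = R_th/(R_th + R_L) ≤ 0.0140, so R_th ≤ R_L · ε/(1−ε) = 2.13 kΩ × 0.0140/0.9860 = 30.2 Ω.
(Any R1, R2 with R2/(R1+R2) = 0.191 and R1‖R2 ≤ 30.2 Ω will meet the spec.)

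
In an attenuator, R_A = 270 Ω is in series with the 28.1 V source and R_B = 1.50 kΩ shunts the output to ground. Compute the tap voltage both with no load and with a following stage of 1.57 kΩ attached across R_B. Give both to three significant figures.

Open-circuit: V = 28.1 × 1500/(270 + 1500) = 23.8 V.
With the load, R_B becomes R_B‖R_L = 767.1 Ω, so V = 28.1 × 767.1/1037 = 20.8 V.

Unloaded: 23.8 V; loaded: 20.8 V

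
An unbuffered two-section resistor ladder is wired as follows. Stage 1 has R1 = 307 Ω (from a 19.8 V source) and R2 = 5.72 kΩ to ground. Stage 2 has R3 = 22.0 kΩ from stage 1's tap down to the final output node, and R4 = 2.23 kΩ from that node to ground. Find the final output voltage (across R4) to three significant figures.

V_out ≈ 1.71 V

Stage 2 presents R3+R4 = 24230 Ω as a load on stage 1's tap.
Stage 1's lower leg becomes R2‖(R3+R4) = 4628 Ω, so V_mid = 19.8 × 4628/4935 = 18.57 V.
Stage 2 is itself unloaded: V_out = V_mid × R4/(R3+R4) = 18.57 × 2230/24230 = 1.71 V.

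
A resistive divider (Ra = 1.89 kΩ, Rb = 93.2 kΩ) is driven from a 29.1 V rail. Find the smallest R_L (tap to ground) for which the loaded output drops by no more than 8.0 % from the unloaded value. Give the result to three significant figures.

R_L(min) ≈ 21.3 kΩ

Output resistance R_th = Ra‖Rb = (1.89 × 93.2)/95.09 = 1.852 kΩ.
The fractional drop is R_th/(R_th + R_L); requiring this ≤ 0.0800 gives R_L ≥ R_th(1/0.0800 − 1) = 1.852 × 11.50 = 21.3 kΩ.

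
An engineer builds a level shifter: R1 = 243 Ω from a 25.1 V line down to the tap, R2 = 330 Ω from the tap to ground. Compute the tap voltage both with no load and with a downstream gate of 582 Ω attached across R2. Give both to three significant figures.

Open-circuit: V = 25.1 × 330/(243 + 330) = 14.5 V.
With the load, R2 becomes R2‖R_L = 210.6 Ω, so V = 25.1 × 210.6/453.6 = 11.7 V.

Unloaded: 14.5 V; loaded: 11.7 V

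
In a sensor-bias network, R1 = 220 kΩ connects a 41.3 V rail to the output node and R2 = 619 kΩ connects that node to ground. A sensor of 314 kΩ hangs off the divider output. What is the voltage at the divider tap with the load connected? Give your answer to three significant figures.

The load sits in parallel with R2: R2‖R_L = (619 × 314) / (619 + 314) = 208.3 kΩ.
V_out = 41.3 × 208.3 / (220 + 208.3) = 41.3 × 208.3/428.3 = 20.1 V.
(Unloaded it would have been 30.5 V.)

V_out ≈ 20.1 V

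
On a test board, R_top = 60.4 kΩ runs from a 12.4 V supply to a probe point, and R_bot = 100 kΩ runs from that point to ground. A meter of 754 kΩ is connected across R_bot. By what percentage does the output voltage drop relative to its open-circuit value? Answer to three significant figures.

4.76 %

The divider's output (Thévenin) resistance is R_top‖R_bot = 37.66 kΩ.
Fractional drop under load = R_th/(R_th + R_L) = 37.66 / (37.66 + 754) = 0.04757.
So the output falls by 4.76 %.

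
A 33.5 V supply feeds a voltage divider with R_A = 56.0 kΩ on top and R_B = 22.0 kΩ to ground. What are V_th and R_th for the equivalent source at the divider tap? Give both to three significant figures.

V_th = 9.45 V, R_th = 15.8 kΩ

V_th is the open-circuit tap voltage: 33.5 × 22.0/(56.0 + 22.0) = 9.45 V.
With the supply zeroed, R_A and R_B appear in parallel from the tap: R_th = R_A‖R_B = (56.0 × 22.0)/78.00 = 15.8 kΩ.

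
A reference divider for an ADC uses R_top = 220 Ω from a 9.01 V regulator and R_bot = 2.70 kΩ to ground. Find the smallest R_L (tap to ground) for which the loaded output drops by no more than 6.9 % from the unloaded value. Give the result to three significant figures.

R_L(min) ≈ 2.74 kΩ

Output resistance R_th = R_top‖R_bot = (220 × 2700)/2920 = 203.4 Ω.
The fractional drop is R_th/(R_th + R_L); requiring this ≤ 0.0690 gives R_L ≥ R_th(1/0.0690 − 1) = 203.4 × 13.49 = 2.74 kΩ.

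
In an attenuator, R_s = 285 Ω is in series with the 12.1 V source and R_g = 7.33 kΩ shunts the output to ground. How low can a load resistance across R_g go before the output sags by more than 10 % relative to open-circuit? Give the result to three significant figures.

Output resistance R_th = R_s‖R_g = (285 × 7330)/7615 = 274.3 Ω.
The fractional drop is R_th/(R_th + R_L); requiring this ≤ 0.100 gives R_L ≥ R_th(1/0.100 − 1) = 274.3 × 9.000 = 2.47 kΩ.

R_L(min) ≈ 2.47 kΩ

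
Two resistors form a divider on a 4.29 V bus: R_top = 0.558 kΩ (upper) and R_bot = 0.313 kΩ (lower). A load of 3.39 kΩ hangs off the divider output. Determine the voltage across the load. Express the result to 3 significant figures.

V_out ≈ 1.46 V

The load sits in parallel with R_bot: R_bot‖R_L = (313 × 3390) / (313 + 3390) = 286.5 Ω.
V_out = 4.29 × 286.5 / (558 + 286.5) = 4.29 × 286.5/844.5 = 1.46 V.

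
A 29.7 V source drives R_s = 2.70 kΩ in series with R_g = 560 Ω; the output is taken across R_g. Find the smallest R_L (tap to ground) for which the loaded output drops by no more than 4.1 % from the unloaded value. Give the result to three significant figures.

Output resistance R_th = R_s‖R_g = (2700 × 560)/3260 = 463.8 Ω.
The fractional drop is R_th/(R_th + R_L); requiring this ≤ 0.0410 gives R_L ≥ R_th(1/0.0410 − 1) = 463.8 × 23.39 = 10.8 kΩ.

R_L(min) ≈ 10.8 kΩ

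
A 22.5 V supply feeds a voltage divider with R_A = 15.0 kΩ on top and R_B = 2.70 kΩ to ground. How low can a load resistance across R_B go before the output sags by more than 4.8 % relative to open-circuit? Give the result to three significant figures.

Output resistance R_th = R_A‖R_B = (15.0 × 2.70)/17.70 = 2.288 kΩ.
The fractional drop is R_th/(R_th + R_L); requiring this ≤ 0.0480 gives R_L ≥ R_th(1/0.0480 − 1) = 2.288 × 19.83 = 45.4 kΩ.

R_L(min) ≈ 45.4 kΩ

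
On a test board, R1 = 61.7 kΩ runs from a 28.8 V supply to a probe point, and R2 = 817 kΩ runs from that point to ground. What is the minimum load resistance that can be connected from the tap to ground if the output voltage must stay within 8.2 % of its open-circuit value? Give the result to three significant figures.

Output resistance R_th = R1‖R2 = (61.7 × 817)/878.7 = 57.37 kΩ.
The fractional drop is R_th/(R_th + R_L); requiring this ≤ 0.0820 gives R_L ≥ R_th(1/0.0820 − 1) = 57.37 × 11.20 = 642 kΩ.

R_L(min) ≈ 642 kΩ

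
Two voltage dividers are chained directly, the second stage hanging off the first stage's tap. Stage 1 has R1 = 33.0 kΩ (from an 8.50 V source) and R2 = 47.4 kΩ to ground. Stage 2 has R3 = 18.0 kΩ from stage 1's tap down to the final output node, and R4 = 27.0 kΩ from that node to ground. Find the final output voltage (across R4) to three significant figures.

V_out ≈ 2.10 V

Stage 2 presents R3+R4 = 45.00 kΩ as a load on stage 1's tap.
Stage 1's lower leg becomes R2‖(R3+R4) = 23.08 kΩ, so V_mid = 8.50 × 23.08/56.08 = 3.499 V.
Stage 2 is itself unloaded: V_out = V_mid × R4/(R3+R4) = 3.499 × 27.0/45.00 = 2.10 V.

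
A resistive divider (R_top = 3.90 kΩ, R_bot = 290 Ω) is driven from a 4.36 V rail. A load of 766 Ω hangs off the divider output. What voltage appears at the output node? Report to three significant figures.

The load sits in parallel with R_bot: R_bot‖R_L = (290 × 766) / (290 + 766) = 210.4 Ω.
V_out = 4.36 × 210.4 / (3900 + 210.4) = 4.36 × 210.4/4110 = 0.223 V.

V_out ≈ 0.223 V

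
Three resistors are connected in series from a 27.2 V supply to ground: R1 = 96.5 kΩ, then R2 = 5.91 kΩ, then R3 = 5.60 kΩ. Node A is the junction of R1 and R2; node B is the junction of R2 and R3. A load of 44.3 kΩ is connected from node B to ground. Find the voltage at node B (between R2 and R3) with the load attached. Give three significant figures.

At node B, R3 is in parallel with the load: R3‖R_L = 4.972 kΩ.
Below node A the resistance is R2 + (R3‖R_L) = 10.88 kΩ, so V_A = 27.2 × 10.88/107.4 = 2.756 V.
Then V_B = V_A × (R3‖R_L)/(R2 + R3‖R_L) = 2.756 × 4.972/10.88 = 1.26 V.

V ≈ 1.26 V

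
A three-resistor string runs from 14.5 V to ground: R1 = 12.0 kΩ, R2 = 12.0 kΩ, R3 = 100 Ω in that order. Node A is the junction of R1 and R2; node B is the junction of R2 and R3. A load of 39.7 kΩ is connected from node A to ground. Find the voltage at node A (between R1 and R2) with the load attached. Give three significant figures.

V ≈ 6.32 V

Below node A the series string R2+R3 = 12100 Ω sits in parallel with the 39700 Ω load: 9274 Ω.
V_A = 14.5 × 9274/(12000 + 9274) = 6.32 V.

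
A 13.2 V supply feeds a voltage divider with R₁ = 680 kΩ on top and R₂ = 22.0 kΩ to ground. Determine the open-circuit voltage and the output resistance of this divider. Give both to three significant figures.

V_th = 0.414 V, R_th = 21.3 kΩ

V_th is the open-circuit tap voltage: 13.2 × 22.0/(680 + 22.0) = 0.414 V.
With the supply zeroed, R₁ and R₂ appear in parallel from the tap: R_th = R₁‖R₂ = (680 × 22.0)/702.0 = 21.3 kΩ.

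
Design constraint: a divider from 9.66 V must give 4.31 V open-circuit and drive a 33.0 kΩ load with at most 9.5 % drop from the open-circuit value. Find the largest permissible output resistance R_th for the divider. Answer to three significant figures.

Loading drop = R_th/(R_th + R_L) ≤ 0.0950, so R_th ≤ R_L · ε/(1−ε) = 33.0 kΩ × 0.0950/0.9050 = 3.46 kΩ.

R_th ≤ 3.46 kΩ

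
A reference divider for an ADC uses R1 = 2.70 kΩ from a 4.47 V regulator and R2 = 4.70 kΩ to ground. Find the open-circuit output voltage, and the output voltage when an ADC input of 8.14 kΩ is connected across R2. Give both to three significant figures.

Open-circuit: V = 4.47 × 4.70/(2.70 + 4.70) = 2.84 V.
With the load, R2 becomes R2‖R_L = 2.980 kΩ, so V = 4.47 × 2.980/5.680 = 2.35 V.

Unloaded: 2.84 V; loaded: 2.35 V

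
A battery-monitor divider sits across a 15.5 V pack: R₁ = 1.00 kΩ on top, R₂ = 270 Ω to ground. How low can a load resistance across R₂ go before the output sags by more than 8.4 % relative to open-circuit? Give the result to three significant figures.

R_L(min) ≈ 2.32 kΩ

Output resistance R_th = R₁‖R₂ = (1000 × 270)/1270 = 212.6 Ω.
The fractional drop is R_th/(R_th + R_L); requiring this ≤ 0.0840 gives R_L ≥ R_th(1/0.0840 − 1) = 212.6 × 10.90 = 2.32 kΩ.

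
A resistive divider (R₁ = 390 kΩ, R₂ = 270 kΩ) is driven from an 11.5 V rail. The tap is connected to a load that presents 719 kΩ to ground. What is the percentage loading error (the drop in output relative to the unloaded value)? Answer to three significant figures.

18.2 %

Unloaded V = 11.5 × 270/660.0 = 4.705 V.
Loaded: R₂‖R_L = 196.3 kΩ, giving V = 11.5 × 196.3/586.3 = 3.850 V.
Drop = (4.705 − 3.850) / 4.705 = 18.2 %.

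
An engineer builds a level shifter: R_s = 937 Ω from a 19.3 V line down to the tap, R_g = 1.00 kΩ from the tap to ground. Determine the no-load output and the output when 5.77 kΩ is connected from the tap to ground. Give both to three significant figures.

Unloaded: 9.96 V; loaded: 9.19 V

Open-circuit: V = 19.3 × 1000/(937 + 1000) = 9.96 V.
With the load, R_g becomes R_g‖R_L = 852.3 Ω, so V = 19.3 × 852.3/1789 = 9.19 V.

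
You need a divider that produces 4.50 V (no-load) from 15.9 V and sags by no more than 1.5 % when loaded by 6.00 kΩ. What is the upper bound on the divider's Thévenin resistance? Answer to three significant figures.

Loading drop = R_th/(R_th + R_L) ≤ 0.0150, so R_th ≤ R_L · ε/(1−ε) = 6.00 kΩ × 0.0150/0.9850 = 91.4 Ω.
(Any R1, R2 with R2/(R1+R2) = 0.283 and R1‖R2 ≤ 91.4 Ω will meet the spec.)

R_th ≤ 91.4 Ω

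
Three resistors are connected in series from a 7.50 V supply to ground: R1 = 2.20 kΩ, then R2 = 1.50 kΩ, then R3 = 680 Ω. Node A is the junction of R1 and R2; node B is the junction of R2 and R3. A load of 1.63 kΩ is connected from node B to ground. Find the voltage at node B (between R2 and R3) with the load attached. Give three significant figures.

At node B, R3 is in parallel with the load: R3‖R_L = 479.8 Ω.
Below node A the resistance is R2 + (R3‖R_L) = 1980 Ω, so V_A = 7.50 × 1980/4180 = 3.552 V.
Then V_B = V_A × (R3‖R_L)/(R2 + R3‖R_L) = 3.552 × 479.8/1980 = 0.861 V.

V ≈ 0.861 V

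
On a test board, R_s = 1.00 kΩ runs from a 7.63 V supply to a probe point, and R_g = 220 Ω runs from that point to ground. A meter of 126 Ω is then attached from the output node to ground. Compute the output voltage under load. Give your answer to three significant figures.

The load sits in parallel with R_g: R_g‖R_L = (220 × 126) / (220 + 126) = 80.12 Ω.
V_out = 7.63 × 80.12 / (1000 + 80.12) = 7.63 × 80.12/1080 = 0.566 V.

V_out ≈ 0.566 V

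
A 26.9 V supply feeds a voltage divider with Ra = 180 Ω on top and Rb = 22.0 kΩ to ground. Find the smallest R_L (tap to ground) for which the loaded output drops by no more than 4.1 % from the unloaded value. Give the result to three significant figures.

R_L(min) ≈ 4.18 kΩ

Output resistance R_th = Ra‖Rb = (180 × 22000)/22180 = 178.5 Ω.
The fractional drop is R_th/(R_th + R_L); requiring this ≤ 0.0410 gives R_L ≥ R_th(1/0.0410 − 1) = 178.5 × 23.39 = 4.18 kΩ.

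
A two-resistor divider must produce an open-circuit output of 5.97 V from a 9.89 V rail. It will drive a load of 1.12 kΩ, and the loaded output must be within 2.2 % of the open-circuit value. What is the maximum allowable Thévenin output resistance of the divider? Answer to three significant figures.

Loading drop = R_th/(R_th + R_L) ≤ 0.0220, so R_th ≤ R_L · ε/(1−ε) = 1.12 kΩ × 0.0220/0.9780 = 25.2 Ω.

R_th ≤ 25.2 Ω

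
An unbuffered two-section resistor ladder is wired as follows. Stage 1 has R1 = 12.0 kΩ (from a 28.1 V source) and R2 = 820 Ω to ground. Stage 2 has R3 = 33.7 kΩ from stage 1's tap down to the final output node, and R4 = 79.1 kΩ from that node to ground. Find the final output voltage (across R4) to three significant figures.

V_out ≈ 1.25 V

Stage 2 presents R3+R4 = 112800 Ω as a load on stage 1's tap.
Stage 1's lower leg becomes R2‖(R3+R4) = 814.1 Ω, so V_mid = 28.1 × 814.1/12810 = 1.785 V.
Stage 2 is itself unloaded: V_out = V_mid × R4/(R3+R4) = 1.785 × 79100/112800 = 1.25 V.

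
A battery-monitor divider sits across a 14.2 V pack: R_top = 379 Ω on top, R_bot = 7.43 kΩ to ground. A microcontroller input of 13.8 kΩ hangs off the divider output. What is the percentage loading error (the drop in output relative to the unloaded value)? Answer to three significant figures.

The divider's output (Thévenin) resistance is R_top‖R_bot = 360.6 Ω.
Fractional drop under load = R_th/(R_th + R_L) = 360.6 / (360.6 + 13800) = 0.02547.
So the output falls by 2.55 %.

2.55 %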